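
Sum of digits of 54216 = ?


5 + 4 + 2 + 1 + 6 = 18


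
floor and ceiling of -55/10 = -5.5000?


-55/10 = -5.5000
floor = -6
ceil = -5

floor = -6, ceil = -5


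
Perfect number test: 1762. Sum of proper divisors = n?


Proper divisors of 1762: 1, 2, 881
Sum = 1 + 2 + 881 = 884

No, 1762 is not perfect (884 ≠ 1762)


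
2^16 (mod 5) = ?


2^1 mod 5 = 2
2^2 mod 5 = 4
2^3 mod 5 = 3
2^4 mod 5 = 1
2^5 mod 5 = 2
2^6 mod 5 = 4
2^7 mod 5 = 3
2^8 mod 5 = 1
2^9 mod 5 = 2
2^10 mod 5 = 4
2^11 mod 5 = 3
2^12 mod 5 = 1
2^13 mod 5 = 2
2^14 mod 5 = 4
2^15 mod 5 = 3
2^16 mod 5 = 1


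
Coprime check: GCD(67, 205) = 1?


Euclidean algorithm:
205 = 3 * 67 + 4
67 = 16 * 4 + 3
4 = 1 * 3 + 1
3 = 3 * 1 + 0
GCD(67, 205) = 1

Yes, coprime (GCD = 1)


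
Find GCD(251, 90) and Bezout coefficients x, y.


Tabular extended Euclidean (each row: r = 251*s + 90*t):
r=251, s=1, t=0
r=90, s=0, t=1
q=2: r=71, s=1, t=-2   [251*(1) + 90*(-2) = 71]
q=1: r=19, s=-1, t=3   [251*(-1) + 90*(3) = 19]
q=3: r=14, s=4, t=-11   [251*(4) + 90*(-11) = 14]
q=1: r=5, s=-5, t=14   [251*(-5) + 90*(14) = 5]
q=2: r=4, s=14, t=-39   [251*(14) + 90*(-39) = 4]
q=1: r=1, s=-19, t=53   [251*(-19) + 90*(53) = 1]
q=4: r=0, s=90, t=-251   [251*(90) + 90*(-251) = 0]
GCD = 1; from the row with r=1: x=-19, y=53
Check: 251*(-19) + 90*(53) = -4769 + 4770 = 1

GCD = 1, x = -19, y = 53


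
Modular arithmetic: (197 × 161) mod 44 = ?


197 × 161 = 31717
31717 mod 44 = 37


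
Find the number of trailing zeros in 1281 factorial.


floor(1281/5) = 256
floor(1281/25) = 51
floor(1281/125) = 10
floor(1281/625) = 2
Total = 319

319 trailing zeros


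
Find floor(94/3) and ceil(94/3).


94/3 = 31.3333
floor = 31
ceil = 32

floor = 31, ceil = 32


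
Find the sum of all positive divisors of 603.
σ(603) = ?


Divisors of 603: 1, 3, 9, 67, 201, 603
Sum = 1 + 3 + 9 + 67 + 201 + 603 = 884

σ(603) = 884


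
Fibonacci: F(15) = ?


Sequence: 1, 1, 2, 3, 5, 8, 13, 21, 34, 55, 89, 144, 233, 377, 610
F(15) = 610


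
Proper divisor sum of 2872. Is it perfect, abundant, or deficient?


Proper divisors: 1, 2, 4, 8, 359, 718, 1436
Sum = 1 + 2 + 4 + 8 + 359 + 718 + 1436 = 2528
2528 < 2872 → deficient

s(2872) = 2528 (deficient)


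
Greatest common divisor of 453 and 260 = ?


453 = 1 * 260 + 193
260 = 1 * 193 + 67
193 = 2 * 67 + 59
67 = 1 * 59 + 8
59 = 7 * 8 + 3
8 = 2 * 3 + 2
3 = 1 * 2 + 1
2 = 2 * 1 + 0
GCD = 1


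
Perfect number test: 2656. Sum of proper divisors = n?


Proper divisors of 2656: 1, 2, 4, 8, 16, 32, 83, 166, 332, 664, 1328
Sum = 1 + 2 + 4 + 8 + 16 + 32 + 83 + 166 + 332 + 664 + 1328 = 2636

No, 2656 is not perfect (2636 ≠ 2656)


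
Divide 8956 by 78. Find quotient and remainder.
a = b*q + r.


8956 = 78 * 114 + 64
Check: 8892 + 64 = 8956

q = 114, r = 64


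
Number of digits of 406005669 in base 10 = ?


406005669 has 9 digits in base 10
floor(log10(406005669)) + 1 = floor(8.6085) + 1 = 9

9 digits (base 10)


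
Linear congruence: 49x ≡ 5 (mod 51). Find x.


GCD(49, 51) = 1, unique solution
a^(-1) mod 51 = 25
x = 25 * 5 mod 51 = 23

x ≡ 23 (mod 51)


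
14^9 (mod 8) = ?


14^1 mod 8 = 6
14^2 mod 8 = 4
14^3 mod 8 = 0
14^4 mod 8 = 0
14^5 mod 8 = 0
14^6 mod 8 = 0
14^7 mod 8 = 0
14^8 mod 8 = 0
14^9 mod 8 = 0


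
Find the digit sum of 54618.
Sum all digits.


5 + 4 + 6 + 1 + 8 = 24


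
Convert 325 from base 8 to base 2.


325 (base 8) = 213 (decimal)
213 (decimal) = 11010101 (base 2)


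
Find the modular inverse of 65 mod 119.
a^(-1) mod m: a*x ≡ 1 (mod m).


Use the extended Euclidean algorithm on (119, 65); each row r = 119*s + 65*t:
r=119, s=1, t=0
r=65, s=0, t=1
q=1: r=54, s=1, t=-1   [119*(1) + 65*(-1) = 54]
q=1: r=11, s=-1, t=2   [119*(-1) + 65*(2) = 11]
q=4: r=10, s=5, t=-9   [119*(5) + 65*(-9) = 10]
q=1: r=1, s=-6, t=11   [119*(-6) + 65*(11) = 1]
q=10: r=0, s=65, t=-119   [119*(65) + 65*(-119) = 0]
GCD = 1 with t = 11, so 65*(11) ≡ 1 (mod 119)
Inverse = 11 mod 119 = 11
Check: 65 * 11 = 715 ≡ 1 (mod 119)

65^(-1) ≡ 11 (mod 119)


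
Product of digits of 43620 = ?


4 × 3 × 6 × 2 × 0 = 0


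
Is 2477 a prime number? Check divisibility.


Check divisors up to sqrt(2477) = 49.7695
No divisors found.
2477 is prime.

Yes, 2477 is prime


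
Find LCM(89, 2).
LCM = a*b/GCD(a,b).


GCD(89, 2) = 1
LCM = 89*2/1 = 178/1 = 178

LCM = 178


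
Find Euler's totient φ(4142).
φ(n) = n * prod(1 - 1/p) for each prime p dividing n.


4142 = 2 × 19 × 109
Prime factors: 2, 19, 109
φ(4142) = 4142 × (1-1/2) × (1-1/19) × (1-1/109)
= 4142 × 1/2 × 18/19 × 108/109 = 1944

φ(4142) = 1944


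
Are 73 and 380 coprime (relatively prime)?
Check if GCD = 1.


Euclidean algorithm:
380 = 5 * 73 + 15
73 = 4 * 15 + 13
15 = 1 * 13 + 2
13 = 6 * 2 + 1
2 = 2 * 1 + 0
GCD(73, 380) = 1

Yes, coprime (GCD = 1)


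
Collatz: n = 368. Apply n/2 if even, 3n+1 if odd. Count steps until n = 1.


368 → 184 → 92 → 46 → 23 → 70 → 35 → 106 → 53 → 160 → 80 → 40 → 20 → 10 → 5 → 16 → 8 → 4 → 2 → 1
Total steps = 19

19 steps


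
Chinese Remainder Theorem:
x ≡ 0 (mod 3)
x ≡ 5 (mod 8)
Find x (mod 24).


M = 3*8 = 24
M1 = M/3 = 8, M2 = M/8 = 3
M1^(-1) mod 3 = 2, M2^(-1) mod 8 = 3
x = 0*8*2 + 5*3*3 = 45
45 mod 24 = 21
Check: 21 mod 3 = 0 ✓, 21 mod 8 = 5 ✓

x ≡ 21 (mod 24)


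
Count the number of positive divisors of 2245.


2245 = 5^1 × 449^1
d(2245) = (1+1) × (1+1) = 4

4 divisors


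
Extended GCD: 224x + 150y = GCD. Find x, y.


Tabular extended Euclidean (each row: r = 224*s + 150*t):
r=224, s=1, t=0
r=150, s=0, t=1
q=1: r=74, s=1, t=-1   [224*(1) + 150*(-1) = 74]
q=2: r=2, s=-2, t=3   [224*(-2) + 150*(3) = 2]
q=37: r=0, s=75, t=-112   [224*(75) + 150*(-112) = 0]
GCD = 2; from the row with r=2: x=-2, y=3
Check: 224*(-2) + 150*(3) = -448 + 450 = 2

GCD = 2, x = -2, y = 3


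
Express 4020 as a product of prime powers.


4020 / 2 = 2010
2010 / 2 = 1005
1005 / 3 = 335
335 / 5 = 67
67 / 67 = 1
4020 = 2^2 × 3 × 5 × 67


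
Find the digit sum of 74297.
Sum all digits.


7 + 4 + 2 + 9 + 7 = 29


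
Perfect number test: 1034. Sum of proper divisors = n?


Proper divisors of 1034: 1, 2, 11, 22, 47, 94, 517
Sum = 1 + 2 + 11 + 22 + 47 + 94 + 517 = 694

No, 1034 is not perfect (694 ≠ 1034)


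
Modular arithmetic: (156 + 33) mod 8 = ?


156 + 33 = 189
189 mod 8 = 5


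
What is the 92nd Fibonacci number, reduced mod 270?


F(k) mod 270 for k=1..92:
1, 1, 2, 3, 5, 8, 13, 21, 34, 55, 89, 144, 233, 107, 70, 177, 247, 154, 131, 15, 146, 161, 37, 198, 235, 163, 128, 21, 149, 170, 49, 219, 268, 217, 215, 162, 107, 269, 106, 105, 211, 46, 257, 33, 20, 53, 73, 126, 199, 55, 254, 39, 23, 62, 85, 147, 232, 109, 71, 180, 251, 161, 142, 33, 175, 208, 113, 51, 164, 215, 109, 54, 163, 217, 110, 57, 167, 224, 121, 75, 196, 1, 197, 198, 125, 53, 178, 231, 139, 100, 239, 69
F(92) mod 270 = 69


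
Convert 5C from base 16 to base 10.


5C (base 16) = 92 (decimal)
92 (decimal) = 92 (base 10)


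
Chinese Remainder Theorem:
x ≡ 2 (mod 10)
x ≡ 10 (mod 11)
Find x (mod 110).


M = 10*11 = 110
M1 = M/10 = 11, M2 = M/11 = 10
M1^(-1) mod 10 = 1, M2^(-1) mod 11 = 10
x = 2*11*1 + 10*10*10 = 1022
1022 mod 110 = 32
Check: 32 mod 10 = 2 ✓, 32 mod 11 = 10 ✓

x ≡ 32 (mod 110)


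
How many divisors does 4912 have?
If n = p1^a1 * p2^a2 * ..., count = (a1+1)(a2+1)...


4912 = 2^4 × 307^1
d(4912) = (4+1) × (1+1) = 10

10 divisors


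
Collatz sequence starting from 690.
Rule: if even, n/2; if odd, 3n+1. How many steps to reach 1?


690 → 345 → 1036 → 518 → 259 → 778 → 389 → 1168 → 584 → 292 → 146 → 73 → 220 → 110 → 55 → 166 → 83 → 250 → 125 → 376 → 188 → 94 → 47 → 142 → 71 → 214 → 107 → 322 → 161 → 484 → 242 → 121 → 364 → 182 → 91 → 274 → 137 → 412 → 206 → 103 → 310 → 155 → 466 → 233 → 700 → 350 → 175 → 526 → 263 → 790 → 395 → 1186 → 593 → 1780 → 890 → 445 → 1336 → 668 → 334 → 167 → 502 → 251 → 754 → 377 → 1132 → 566 → 283 → 850 → 425 → 1276 → 638 → 319 → 958 → 479 → 1438 → 719 → 2158 → 1079 → 3238 → 1619 → 4858 → 2429 → 7288 → 3644 → 1822 → 911 → 2734 → 1367 → 4102 → 2051 → 6154 → 3077 → 9232 → 4616 → 2308 → 1154 → 577 → 1732 → 866 → 433 → 1300 → 650 → 325 → 976 → 488 → 244 → 122 → 61 → 184 → 92 → 46 → 23 → 70 → 35 → 106 → 53 → 160 → 80 → 40 → 20 → 10 → 5 → 16 → 8 → 4 → 2 → 1
Total steps = 126

126 steps


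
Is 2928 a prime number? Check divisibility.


2928 / 2 = 1464 (exact division)
2928 is NOT prime.

No, 2928 is not prime


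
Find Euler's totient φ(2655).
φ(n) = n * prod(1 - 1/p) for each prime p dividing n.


2655 = 3^2 × 5 × 59
Prime factors: 3, 5, 59
φ(2655) = 2655 × (1-1/3) × (1-1/5) × (1-1/59)
= 2655 × 2/3 × 4/5 × 58/59 = 1392

φ(2655) = 1392


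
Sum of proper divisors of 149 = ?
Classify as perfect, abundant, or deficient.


Proper divisors: 1
Sum = 1 = 1
1 < 149 → deficient

s(149) = 1 (deficient)


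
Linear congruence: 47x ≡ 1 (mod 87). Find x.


GCD(47, 87) = 1, unique solution
a^(-1) mod 87 = 50
x = 50 * 1 mod 87 = 50

x ≡ 50 (mod 87)


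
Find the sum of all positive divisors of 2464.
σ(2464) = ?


Divisors of 2464: 1, 2, 4, 7, 8, 11, 14, 16, 22, 28, 32, 44, 56, 77, 88, 112, 154, 176, 224, 308, 352, 616, 1232, 2464
Sum = 1 + 2 + 4 + 7 + 8 + 11 + 14 + 16 + 22 + 28 + 32 + 44 + 56 + 77 + 88 + 112 + 154 + 176 + 224 + 308 + 352 + 616 + 1232 + 2464 = 6048

σ(2464) = 6048


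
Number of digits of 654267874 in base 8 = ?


654267874 in base 8 = 4677652742
Number of digits = 10

10 digits (base 8)


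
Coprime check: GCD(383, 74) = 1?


Euclidean algorithm:
383 = 5 * 74 + 13
74 = 5 * 13 + 9
13 = 1 * 9 + 4
9 = 2 * 4 + 1
4 = 4 * 1 + 0
GCD(383, 74) = 1

Yes, coprime (GCD = 1)


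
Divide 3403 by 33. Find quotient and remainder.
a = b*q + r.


3403 = 33 * 103 + 4
Check: 3399 + 4 = 3403

q = 103, r = 4


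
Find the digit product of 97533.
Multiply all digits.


9 × 7 × 5 × 3 × 3 = 2835


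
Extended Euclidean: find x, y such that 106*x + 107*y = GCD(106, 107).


Tabular extended Euclidean (each row: r = 106*s + 107*t):
r=106, s=1, t=0
r=107, s=0, t=1
q=0: r=106, s=1, t=0   [106*(1) + 107*(0) = 106]
q=1: r=1, s=-1, t=1   [106*(-1) + 107*(1) = 1]
q=106: r=0, s=107, t=-106   [106*(107) + 107*(-106) = 0]
GCD = 1; from the row with r=1: x=-1, y=1
Check: 106*(-1) + 107*(1) = -106 + 107 = 1

GCD = 1, x = -1, y = 1


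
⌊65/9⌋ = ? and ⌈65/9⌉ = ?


65/9 = 7.2222
floor = 7
ceil = 8

floor = 7, ceil = 8


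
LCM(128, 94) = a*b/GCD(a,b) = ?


GCD(128, 94) = 2
LCM = 128*94/2 = 12032/2 = 6016

LCM = 6016


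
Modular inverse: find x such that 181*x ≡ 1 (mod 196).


Use the extended Euclidean algorithm on (196, 181); each row r = 196*s + 181*t:
r=196, s=1, t=0
r=181, s=0, t=1
q=1: r=15, s=1, t=-1   [196*(1) + 181*(-1) = 15]
q=12: r=1, s=-12, t=13   [196*(-12) + 181*(13) = 1]
q=15: r=0, s=181, t=-196   [196*(181) + 181*(-196) = 0]
GCD = 1 with t = 13, so 181*(13) ≡ 1 (mod 196)
Inverse = 13 mod 196 = 13
Check: 181 * 13 = 2353 ≡ 1 (mod 196)

181^(-1) ≡ 13 (mod 196)


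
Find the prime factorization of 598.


598 / 2 = 299
299 / 13 = 23
23 / 23 = 1
598 = 2 × 13 × 23


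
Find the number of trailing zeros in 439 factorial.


floor(439/5) = 87
floor(439/25) = 17
floor(439/125) = 3
Total = 107

107 trailing zeros


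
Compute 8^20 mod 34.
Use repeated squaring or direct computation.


8^1 mod 34 = 8
8^2 mod 34 = 30
8^3 mod 34 = 2
8^4 mod 34 = 16
8^5 mod 34 = 26
8^6 mod 34 = 4
8^7 mod 34 = 32
8^8 mod 34 = 18
8^9 mod 34 = 8
8^10 mod 34 = 30
8^11 mod 34 = 2
8^12 mod 34 = 16
8^13 mod 34 = 26
8^14 mod 34 = 4
8^15 mod 34 = 32
8^16 mod 34 = 18
8^17 mod 34 = 8
8^18 mod 34 = 30
8^19 mod 34 = 2
8^20 mod 34 = 16


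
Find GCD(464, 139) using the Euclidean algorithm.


464 = 3 * 139 + 47
139 = 2 * 47 + 45
47 = 1 * 45 + 2
45 = 22 * 2 + 1
2 = 2 * 1 + 0
GCD = 1


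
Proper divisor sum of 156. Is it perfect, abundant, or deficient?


Proper divisors: 1, 2, 3, 4, 6, 12, 13, 26, 39, 52, 78
Sum = 1 + 2 + 3 + 4 + 6 + 12 + 13 + 26 + 39 + 52 + 78 = 236
236 > 156 → abundant

s(156) = 236 (abundant)


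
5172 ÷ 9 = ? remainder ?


5172 = 9 * 574 + 6
Check: 5166 + 6 = 5172

q = 574, r = 6


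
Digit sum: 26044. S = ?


2 + 6 + 0 + 4 + 4 = 16


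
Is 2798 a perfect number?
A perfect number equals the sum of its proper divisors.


Proper divisors of 2798: 1, 2, 1399
Sum = 1 + 2 + 1399 = 1402

No, 2798 is not perfect (1402 ≠ 2798)


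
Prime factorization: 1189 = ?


1189 / 29 = 41
41 / 41 = 1
1189 = 29 × 41


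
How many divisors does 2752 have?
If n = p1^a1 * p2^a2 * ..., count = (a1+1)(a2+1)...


2752 = 2^6 × 43^1
d(2752) = (6+1) × (1+1) = 14

14 divisors


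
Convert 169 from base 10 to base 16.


169 (base 10) = 169 (decimal)
169 (decimal) = A9 (base 16)


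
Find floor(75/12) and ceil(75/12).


75/12 = 6.2500
floor = 6
ceil = 7

floor = 6, ceil = 7


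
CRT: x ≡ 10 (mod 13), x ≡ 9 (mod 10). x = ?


M = 13*10 = 130
M1 = M/13 = 10, M2 = M/10 = 13
M1^(-1) mod 13 = 4, M2^(-1) mod 10 = 7
x = 10*10*4 + 9*13*7 = 1219
1219 mod 130 = 49
Check: 49 mod 13 = 10 ✓, 49 mod 10 = 9 ✓

x ≡ 49 (mod 130)


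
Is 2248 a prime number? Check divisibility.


2248 / 2 = 1124 (exact division)
2248 is NOT prime.

No, 2248 is not prime


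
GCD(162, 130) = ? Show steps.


162 = 1 * 130 + 32
130 = 4 * 32 + 2
32 = 16 * 2 + 0
GCD = 2


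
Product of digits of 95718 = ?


9 × 5 × 7 × 1 × 8 = 2520


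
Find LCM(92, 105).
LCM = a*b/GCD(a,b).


GCD(92, 105) = 1
LCM = 92*105/1 = 9660/1 = 9660

LCM = 9660


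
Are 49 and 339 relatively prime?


Euclidean algorithm:
339 = 6 * 49 + 45
49 = 1 * 45 + 4
45 = 11 * 4 + 1
4 = 4 * 1 + 0
GCD(49, 339) = 1

Yes, coprime (GCD = 1)


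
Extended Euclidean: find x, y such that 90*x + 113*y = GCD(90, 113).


Tabular extended Euclidean (each row: r = 90*s + 113*t):
r=90, s=1, t=0
r=113, s=0, t=1
q=0: r=90, s=1, t=0   [90*(1) + 113*(0) = 90]
q=1: r=23, s=-1, t=1   [90*(-1) + 113*(1) = 23]
q=3: r=21, s=4, t=-3   [90*(4) + 113*(-3) = 21]
q=1: r=2, s=-5, t=4   [90*(-5) + 113*(4) = 2]
q=10: r=1, s=54, t=-43   [90*(54) + 113*(-43) = 1]
q=2: r=0, s=-113, t=90   [90*(-113) + 113*(90) = 0]
GCD = 1; from the row with r=1: x=54, y=-43
Check: 90*(54) + 113*(-43) = 4860 - 4859 = 1

GCD = 1, x = 54, y = -43


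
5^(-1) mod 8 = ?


Use the extended Euclidean algorithm on (8, 5); each row r = 8*s + 5*t:
r=8, s=1, t=0
r=5, s=0, t=1
q=1: r=3, s=1, t=-1   [8*(1) + 5*(-1) = 3]
q=1: r=2, s=-1, t=2   [8*(-1) + 5*(2) = 2]
q=1: r=1, s=2, t=-3   [8*(2) + 5*(-3) = 1]
q=2: r=0, s=-5, t=8   [8*(-5) + 5*(8) = 0]
GCD = 1 with t = -3, so 5*(-3) ≡ 1 (mod 8)
Inverse = -3 mod 8 = 5
Check: 5 * 5 = 25 ≡ 1 (mod 8)

5^(-1) ≡ 5 (mod 8)


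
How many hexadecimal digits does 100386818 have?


100386818 in base 16 = 5FBC802
Number of digits = 7

7 digits (base 16)


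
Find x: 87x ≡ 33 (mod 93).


GCD(87, 93) = 3 divides 33
Divide: 29x ≡ 11 (mod 31)
x ≡ 10 (mod 31)


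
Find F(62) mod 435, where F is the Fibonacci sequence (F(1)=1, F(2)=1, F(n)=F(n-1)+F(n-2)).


F(k) mod 435 for k=1..62:
1, 1, 2, 3, 5, 8, 13, 21, 34, 55, 89, 144, 233, 377, 175, 117, 292, 409, 266, 240, 71, 311, 382, 258, 205, 28, 233, 261, 59, 320, 379, 264, 208, 37, 245, 282, 92, 374, 31, 405, 1, 406, 407, 378, 350, 293, 208, 66, 274, 340, 179, 84, 263, 347, 175, 87, 262, 349, 176, 90, 266, 356
F(62) mod 435 = 356


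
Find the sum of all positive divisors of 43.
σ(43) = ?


Divisors of 43: 1, 43
Sum = 1 + 43 = 44

σ(43) = 44


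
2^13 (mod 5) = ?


2^1 mod 5 = 2
2^2 mod 5 = 4
2^3 mod 5 = 3
2^4 mod 5 = 1
2^5 mod 5 = 2
2^6 mod 5 = 4
2^7 mod 5 = 3
2^8 mod 5 = 1
2^9 mod 5 = 2
2^10 mod 5 = 4
2^11 mod 5 = 3
2^12 mod 5 = 1
2^13 mod 5 = 2


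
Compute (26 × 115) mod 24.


26 × 115 = 2990
2990 mod 24 = 14


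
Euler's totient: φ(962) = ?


962 = 2 × 13 × 37
Prime factors: 2, 13, 37
φ(962) = 962 × (1-1/2) × (1-1/13) × (1-1/37)
= 962 × 1/2 × 12/13 × 36/37 = 432

φ(962) = 432


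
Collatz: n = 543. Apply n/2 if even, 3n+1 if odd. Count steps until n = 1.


543 → 1630 → 815 → 2446 → 1223 → 3670 → 1835 → 5506 → 2753 → 8260 → 4130 → 2065 → 6196 → 3098 → 1549 → 4648 → 2324 → 1162 → 581 → 1744 → 872 → 436 → 218 → 109 → 328 → 164 → 82 → 41 → 124 → 62 → 31 → 94 → 47 → 142 → 71 → 214 → 107 → 322 → 161 → 484 → 242 → 121 → 364 → 182 → 91 → 274 → 137 → 412 → 206 → 103 → 310 → 155 → 466 → 233 → 700 → 350 → 175 → 526 → 263 → 790 → 395 → 1186 → 593 → 1780 → 890 → 445 → 1336 → 668 → 334 → 167 → 502 → 251 → 754 → 377 → 1132 → 566 → 283 → 850 → 425 → 1276 → 638 → 319 → 958 → 479 → 1438 → 719 → 2158 → 1079 → 3238 → 1619 → 4858 → 2429 → 7288 → 3644 → 1822 → 911 → 2734 → 1367 → 4102 → 2051 → 6154 → 3077 → 9232 → 4616 → 2308 → 1154 → 577 → 1732 → 866 → 433 → 1300 → 650 → 325 → 976 → 488 → 244 → 122 → 61 → 184 → 92 → 46 → 23 → 70 → 35 → 106 → 53 → 160 → 80 → 40 → 20 → 10 → 5 → 16 → 8 → 4 → 2 → 1
Total steps = 136

136 steps


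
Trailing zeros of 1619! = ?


floor(1619/5) = 323
floor(1619/25) = 64
floor(1619/125) = 12
floor(1619/625) = 2
Total = 401

401 trailing zeros


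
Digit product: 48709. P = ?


4 × 8 × 7 × 0 × 9 = 0


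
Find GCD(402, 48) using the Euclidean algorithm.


402 = 8 * 48 + 18
48 = 2 * 18 + 12
18 = 1 * 12 + 6
12 = 2 * 6 + 0
GCD = 6


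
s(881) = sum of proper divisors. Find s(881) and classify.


Proper divisors: 1
Sum = 1 = 1
1 < 881 → deficient

s(881) = 1 (deficient)


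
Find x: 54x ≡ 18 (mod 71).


GCD(54, 71) = 1, unique solution
a^(-1) mod 71 = 25
x = 25 * 18 mod 71 = 24

x ≡ 24 (mod 71)


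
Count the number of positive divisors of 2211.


2211 = 3^1 × 11^1 × 67^1
d(2211) = (1+1) × (1+1) × (1+1) = 8

8 divisors


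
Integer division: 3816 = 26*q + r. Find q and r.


3816 = 26 * 146 + 20
Check: 3796 + 20 = 3816

q = 146, r = 20


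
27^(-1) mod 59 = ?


Use the extended Euclidean algorithm on (59, 27); each row r = 59*s + 27*t:
r=59, s=1, t=0
r=27, s=0, t=1
q=2: r=5, s=1, t=-2   [59*(1) + 27*(-2) = 5]
q=5: r=2, s=-5, t=11   [59*(-5) + 27*(11) = 2]
q=2: r=1, s=11, t=-24   [59*(11) + 27*(-24) = 1]
q=2: r=0, s=-27, t=59   [59*(-27) + 27*(59) = 0]
GCD = 1 with t = -24, so 27*(-24) ≡ 1 (mod 59)
Inverse = -24 mod 59 = 35
Check: 27 * 35 = 945 ≡ 1 (mod 59)

27^(-1) ≡ 35 (mod 59)


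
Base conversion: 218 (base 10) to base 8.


218 (base 10) = 218 (decimal)
218 (decimal) = 332 (base 8)


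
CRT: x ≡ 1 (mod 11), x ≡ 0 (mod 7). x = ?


M = 11*7 = 77
M1 = M/11 = 7, M2 = M/7 = 11
M1^(-1) mod 11 = 8, M2^(-1) mod 7 = 2
x = 1*7*8 + 0*11*2 = 56
56 mod 77 = 56
Check: 56 mod 11 = 1 ✓, 56 mod 7 = 0 ✓

x ≡ 56 (mod 77)


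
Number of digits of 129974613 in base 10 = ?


129974613 has 9 digits in base 10
floor(log10(129974613)) + 1 = floor(8.1139) + 1 = 9

9 digits (base 10)


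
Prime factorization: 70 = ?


70 / 2 = 35
35 / 5 = 7
7 / 7 = 1
70 = 2 × 5 × 7


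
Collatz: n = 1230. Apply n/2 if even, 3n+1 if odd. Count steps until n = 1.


1230 → 615 → 1846 → 923 → 2770 → 1385 → 4156 → 2078 → 1039 → 3118 → 1559 → 4678 → 2339 → 7018 → 3509 → 10528 → 5264 → 2632 → 1316 → 658 → 329 → 988 → 494 → 247 → 742 → 371 → 1114 → 557 → 1672 → 836 → 418 → 209 → 628 → 314 → 157 → 472 → 236 → 118 → 59 → 178 → 89 → 268 → 134 → 67 → 202 → 101 → 304 → 152 → 76 → 38 → 19 → 58 → 29 → 88 → 44 → 22 → 11 → 34 → 17 → 52 → 26 → 13 → 40 → 20 → 10 → 5 → 16 → 8 → 4 → 2 → 1
Total steps = 70

70 steps


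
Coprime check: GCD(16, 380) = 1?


Euclidean algorithm:
380 = 23 * 16 + 12
16 = 1 * 12 + 4
12 = 3 * 4 + 0
GCD(16, 380) = 4

No, not coprime (GCD = 4)


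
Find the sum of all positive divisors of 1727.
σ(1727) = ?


Divisors of 1727: 1, 11, 157, 1727
Sum = 1 + 11 + 157 + 1727 = 1896

σ(1727) = 1896


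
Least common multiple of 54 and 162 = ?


GCD(54, 162) = 54
LCM = 54*162/54 = 8748/54 = 162

LCM = 162


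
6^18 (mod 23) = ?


6^1 mod 23 = 6
6^2 mod 23 = 13
6^3 mod 23 = 9
6^4 mod 23 = 8
6^5 mod 23 = 2
6^6 mod 23 = 12
6^7 mod 23 = 3
6^8 mod 23 = 18
6^9 mod 23 = 16
6^10 mod 23 = 4
6^11 mod 23 = 1
6^12 mod 23 = 6
6^13 mod 23 = 13
6^14 mod 23 = 9
6^15 mod 23 = 8
6^16 mod 23 = 2
6^17 mod 23 = 12
6^18 mod 23 = 3


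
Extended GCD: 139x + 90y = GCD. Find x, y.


Tabular extended Euclidean (each row: r = 139*s + 90*t):
r=139, s=1, t=0
r=90, s=0, t=1
q=1: r=49, s=1, t=-1   [139*(1) + 90*(-1) = 49]
q=1: r=41, s=-1, t=2   [139*(-1) + 90*(2) = 41]
q=1: r=8, s=2, t=-3   [139*(2) + 90*(-3) = 8]
q=5: r=1, s=-11, t=17   [139*(-11) + 90*(17) = 1]
q=8: r=0, s=90, t=-139   [139*(90) + 90*(-139) = 0]
GCD = 1; from the row with r=1: x=-11, y=17
Check: 139*(-11) + 90*(17) = -1529 + 1530 = 1

GCD = 1, x = -11, y = 17


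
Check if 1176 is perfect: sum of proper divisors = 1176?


Proper divisors of 1176: 1, 2, 3, 4, 6, 7, 8, 12, 14, 21, 24, 28, 42, 49, 56, 84, 98, 147, 168, 196, 294, 392, 588
Sum = 1 + 2 + 3 + 4 + 6 + 7 + 8 + 12 + 14 + 21 + 24 + 28 + 42 + 49 + 56 + 84 + 98 + 147 + 168 + 196 + 294 + 392 + 588 = 2244

No, 1176 is not perfect (2244 ≠ 1176)


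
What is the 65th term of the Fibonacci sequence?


Sequence: 1, 1, 2, 3, 5, 8, 13, 21, 34, 55, 89, 144, 233, 377, 610, 987, 1597, 2584, 4181, 6765, 10946, 17711, 28657, 46368, 75025, 121393, 196418, 317811, 514229, 832040, 1346269, 2178309, 3524578, 5702887, 9227465, 14930352, 24157817, 39088169, 63245986, 102334155, 165580141, 267914296, 433494437, 701408733, 1134903170, 1836311903, 2971215073, 4807526976, 7778742049, 12586269025, 20365011074, 32951280099, 53316291173, 86267571272, 139583862445, 225851433717, 365435296162, 591286729879, 956722026041, 1548008755920, 2504730781961, 4052739537881, 6557470319842, 10610209857723, 17167680177565
F(65) = 17167680177565


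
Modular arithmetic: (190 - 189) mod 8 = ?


190 - 189 = 1
1 mod 8 = 1


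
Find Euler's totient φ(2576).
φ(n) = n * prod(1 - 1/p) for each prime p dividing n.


2576 = 2^4 × 7 × 23
Prime factors: 2, 7, 23
φ(2576) = 2576 × (1-1/2) × (1-1/7) × (1-1/23)
= 2576 × 1/2 × 6/7 × 22/23 = 1056

φ(2576) = 1056


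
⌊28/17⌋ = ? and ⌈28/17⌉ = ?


28/17 = 1.6471
floor = 1
ceil = 2

floor = 1, ceil = 2


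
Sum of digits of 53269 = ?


5 + 3 + 2 + 6 + 9 = 25


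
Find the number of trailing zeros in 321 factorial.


floor(321/5) = 64
floor(321/25) = 12
floor(321/125) = 2
Total = 78

78 trailing zeros


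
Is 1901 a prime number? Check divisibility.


Check divisors up to sqrt(1901) = 43.6005
No divisors found.
1901 is prime.

Yes, 1901 is prime


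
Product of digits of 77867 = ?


7 × 7 × 8 × 6 × 7 = 16464


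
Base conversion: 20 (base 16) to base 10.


20 (base 16) = 32 (decimal)
32 (decimal) = 32 (base 10)


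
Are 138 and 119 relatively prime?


Euclidean algorithm:
138 = 1 * 119 + 19
119 = 6 * 19 + 5
19 = 3 * 5 + 4
5 = 1 * 4 + 1
4 = 4 * 1 + 0
GCD(138, 119) = 1

Yes, coprime (GCD = 1)


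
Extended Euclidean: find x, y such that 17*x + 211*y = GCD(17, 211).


Tabular extended Euclidean (each row: r = 17*s + 211*t):
r=17, s=1, t=0
r=211, s=0, t=1
q=0: r=17, s=1, t=0   [17*(1) + 211*(0) = 17]
q=12: r=7, s=-12, t=1   [17*(-12) + 211*(1) = 7]
q=2: r=3, s=25, t=-2   [17*(25) + 211*(-2) = 3]
q=2: r=1, s=-62, t=5   [17*(-62) + 211*(5) = 1]
q=3: r=0, s=211, t=-17   [17*(211) + 211*(-17) = 0]
GCD = 1; from the row with r=1: x=-62, y=5
Check: 17*(-62) + 211*(5) = -1054 + 1055 = 1

GCD = 1, x = -62, y = 5


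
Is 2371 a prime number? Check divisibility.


Check divisors up to sqrt(2371) = 48.6929
No divisors found.
2371 is prime.

Yes, 2371 is prime


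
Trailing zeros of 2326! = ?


floor(2326/5) = 465
floor(2326/25) = 93
floor(2326/125) = 18
floor(2326/625) = 3
Total = 579

579 trailing zeros


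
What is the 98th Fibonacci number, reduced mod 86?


F(k) mod 86 for k=1..98:
1, 1, 2, 3, 5, 8, 13, 21, 34, 55, 3, 58, 61, 33, 8, 41, 49, 4, 53, 57, 24, 81, 19, 14, 33, 47, 80, 41, 35, 76, 25, 15, 40, 55, 9, 64, 73, 51, 38, 3, 41, 44, 85, 43, 42, 85, 41, 40, 81, 35, 30, 65, 9, 74, 83, 71, 68, 53, 35, 2, 37, 39, 76, 29, 19, 48, 67, 29, 10, 39, 49, 2, 51, 53, 18, 71, 3, 74, 77, 65, 56, 35, 5, 40, 45, 85, 44, 43, 1, 44, 45, 3, 48, 51, 13, 64, 77, 55
F(98) mod 86 = 55


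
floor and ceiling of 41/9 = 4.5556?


41/9 = 4.5556
floor = 4
ceil = 5

floor = 4, ceil = 5


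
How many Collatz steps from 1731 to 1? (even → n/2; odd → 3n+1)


1731 → 5194 → 2597 → 7792 → 3896 → 1948 → 974 → 487 → 1462 → 731 → 2194 → 1097 → 3292 → 1646 → 823 → 2470 → 1235 → 3706 → 1853 → 5560 → 2780 → 1390 → 695 → 2086 → 1043 → 3130 → 1565 → 4696 → 2348 → 1174 → 587 → 1762 → 881 → 2644 → 1322 → 661 → 1984 → 992 → 496 → 248 → 124 → 62 → 31 → 94 → 47 → 142 → 71 → 214 → 107 → 322 → 161 → 484 → 242 → 121 → 364 → 182 → 91 → 274 → 137 → 412 → 206 → 103 → 310 → 155 → 466 → 233 → 700 → 350 → 175 → 526 → 263 → 790 → 395 → 1186 → 593 → 1780 → 890 → 445 → 1336 → 668 → 334 → 167 → 502 → 251 → 754 → 377 → 1132 → 566 → 283 → 850 → 425 → 1276 → 638 → 319 → 958 → 479 → 1438 → 719 → 2158 → 1079 → 3238 → 1619 → 4858 → 2429 → 7288 → 3644 → 1822 → 911 → 2734 → 1367 → 4102 → 2051 → 6154 → 3077 → 9232 → 4616 → 2308 → 1154 → 577 → 1732 → 866 → 433 → 1300 → 650 → 325 → 976 → 488 → 244 → 122 → 61 → 184 → 92 → 46 → 23 → 70 → 35 → 106 → 53 → 160 → 80 → 40 → 20 → 10 → 5 → 16 → 8 → 4 → 2 → 1
Total steps = 148

148 steps


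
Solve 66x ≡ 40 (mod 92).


GCD(66, 92) = 2 divides 40
Divide: 33x ≡ 20 (mod 46)
x ≡ 2 (mod 46)


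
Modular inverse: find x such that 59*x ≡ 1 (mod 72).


Use the extended Euclidean algorithm on (72, 59); each row r = 72*s + 59*t:
r=72, s=1, t=0
r=59, s=0, t=1
q=1: r=13, s=1, t=-1   [72*(1) + 59*(-1) = 13]
q=4: r=7, s=-4, t=5   [72*(-4) + 59*(5) = 7]
q=1: r=6, s=5, t=-6   [72*(5) + 59*(-6) = 6]
q=1: r=1, s=-9, t=11   [72*(-9) + 59*(11) = 1]
q=6: r=0, s=59, t=-72   [72*(59) + 59*(-72) = 0]
GCD = 1 with t = 11, so 59*(11) ≡ 1 (mod 72)
Inverse = 11 mod 72 = 11
Check: 59 * 11 = 649 ≡ 1 (mod 72)

59^(-1) ≡ 11 (mod 72)


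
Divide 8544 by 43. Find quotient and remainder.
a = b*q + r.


8544 = 43 * 198 + 30
Check: 8514 + 30 = 8544

q = 198, r = 30


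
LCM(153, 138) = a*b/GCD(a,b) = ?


GCD(153, 138) = 3
LCM = 153*138/3 = 21114/3 = 7038

LCM = 7038


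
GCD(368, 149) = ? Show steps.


368 = 2 * 149 + 70
149 = 2 * 70 + 9
70 = 7 * 9 + 7
9 = 1 * 7 + 2
7 = 3 * 2 + 1
2 = 2 * 1 + 0
GCD = 1


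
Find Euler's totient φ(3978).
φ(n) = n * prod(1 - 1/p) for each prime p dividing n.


3978 = 2 × 3^2 × 13 × 17
Prime factors: 2, 3, 13, 17
φ(3978) = 3978 × (1-1/2) × (1-1/3) × (1-1/13) × (1-1/17)
= 3978 × 1/2 × 2/3 × 12/13 × 16/17 = 1152

φ(3978) = 1152


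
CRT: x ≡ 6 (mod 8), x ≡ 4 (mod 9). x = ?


M = 8*9 = 72
M1 = M/8 = 9, M2 = M/9 = 8
M1^(-1) mod 8 = 1, M2^(-1) mod 9 = 8
x = 6*9*1 + 4*8*8 = 310
310 mod 72 = 22
Check: 22 mod 8 = 6 ✓, 22 mod 9 = 4 ✓

x ≡ 22 (mod 72)


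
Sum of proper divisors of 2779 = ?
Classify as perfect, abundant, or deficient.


Proper divisors: 1, 7, 397
Sum = 1 + 7 + 397 = 405
405 < 2779 → deficient

s(2779) = 405 (deficient)


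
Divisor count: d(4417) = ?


4417 = 7^1 × 631^1
d(4417) = (1+1) × (1+1) = 4

4 divisors


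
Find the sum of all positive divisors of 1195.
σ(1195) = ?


Divisors of 1195: 1, 5, 239, 1195
Sum = 1 + 5 + 239 + 1195 = 1440

σ(1195) = 1440


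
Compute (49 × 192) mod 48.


49 × 192 = 9408
9408 mod 48 = 0


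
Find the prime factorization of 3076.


3076 / 2 = 1538
1538 / 2 = 769
769 / 769 = 1
3076 = 2^2 × 769


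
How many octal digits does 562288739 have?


562288739 in base 8 = 4140754143
Number of digits = 10

10 digits (base 8)


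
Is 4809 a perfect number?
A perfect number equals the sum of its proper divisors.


Proper divisors of 4809: 1, 3, 7, 21, 229, 687, 1603
Sum = 1 + 3 + 7 + 21 + 229 + 687 + 1603 = 2551

No, 4809 is not perfect (2551 ≠ 4809)


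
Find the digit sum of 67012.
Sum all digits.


6 + 7 + 0 + 1 + 2 = 16


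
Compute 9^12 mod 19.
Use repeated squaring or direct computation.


9^1 mod 19 = 9
9^2 mod 19 = 5
9^3 mod 19 = 7
9^4 mod 19 = 6
9^5 mod 19 = 16
9^6 mod 19 = 11
9^7 mod 19 = 4
9^8 mod 19 = 17
9^9 mod 19 = 1
9^10 mod 19 = 9
9^11 mod 19 = 5
9^12 mod 19 = 7


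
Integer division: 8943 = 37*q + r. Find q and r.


8943 = 37 * 241 + 26
Check: 8917 + 26 = 8943

q = 241, r = 26


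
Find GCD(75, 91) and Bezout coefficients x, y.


Tabular extended Euclidean (each row: r = 75*s + 91*t):
r=75, s=1, t=0
r=91, s=0, t=1
q=0: r=75, s=1, t=0   [75*(1) + 91*(0) = 75]
q=1: r=16, s=-1, t=1   [75*(-1) + 91*(1) = 16]
q=4: r=11, s=5, t=-4   [75*(5) + 91*(-4) = 11]
q=1: r=5, s=-6, t=5   [75*(-6) + 91*(5) = 5]
q=2: r=1, s=17, t=-14   [75*(17) + 91*(-14) = 1]
q=5: r=0, s=-91, t=75   [75*(-91) + 91*(75) = 0]
GCD = 1; from the row with r=1: x=17, y=-14
Check: 75*(17) + 91*(-14) = 1275 - 1274 = 1

GCD = 1, x = 17, y = -14


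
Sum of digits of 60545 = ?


6 + 0 + 5 + 4 + 5 = 20


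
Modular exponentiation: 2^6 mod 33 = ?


2^1 mod 33 = 2
2^2 mod 33 = 4
2^3 mod 33 = 8
2^4 mod 33 = 16
2^5 mod 33 = 32
2^6 mod 33 = 31


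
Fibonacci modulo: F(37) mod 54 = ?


F(k) mod 54 for k=1..37:
1, 1, 2, 3, 5, 8, 13, 21, 34, 1, 35, 36, 17, 53, 16, 15, 31, 46, 23, 15, 38, 53, 37, 36, 19, 1, 20, 21, 41, 8, 49, 3, 52, 1, 53, 0, 53
F(37) mod 54 = 53


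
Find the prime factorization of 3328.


3328 / 2 = 1664
1664 / 2 = 832
832 / 2 = 416
416 / 2 = 208
208 / 2 = 104
104 / 2 = 52
52 / 2 = 26
26 / 2 = 13
13 / 13 = 1
3328 = 2^8 × 13


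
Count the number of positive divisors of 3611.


3611 = 23^1 × 157^1
d(3611) = (1+1) × (1+1) = 4

4 divisors


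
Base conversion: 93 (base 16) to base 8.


93 (base 16) = 147 (decimal)
147 (decimal) = 223 (base 8)


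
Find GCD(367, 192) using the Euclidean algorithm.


367 = 1 * 192 + 175
192 = 1 * 175 + 17
175 = 10 * 17 + 5
17 = 3 * 5 + 2
5 = 2 * 2 + 1
2 = 2 * 1 + 0
GCD = 1


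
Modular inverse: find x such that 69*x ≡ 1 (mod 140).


Use the extended Euclidean algorithm on (140, 69); each row r = 140*s + 69*t:
r=140, s=1, t=0
r=69, s=0, t=1
q=2: r=2, s=1, t=-2   [140*(1) + 69*(-2) = 2]
q=34: r=1, s=-34, t=69   [140*(-34) + 69*(69) = 1]
q=2: r=0, s=69, t=-140   [140*(69) + 69*(-140) = 0]
GCD = 1 with t = 69, so 69*(69) ≡ 1 (mod 140)
Inverse = 69 mod 140 = 69
Check: 69 * 69 = 4761 ≡ 1 (mod 140)

69^(-1) ≡ 69 (mod 140)


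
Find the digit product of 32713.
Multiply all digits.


3 × 2 × 7 × 1 × 3 = 126


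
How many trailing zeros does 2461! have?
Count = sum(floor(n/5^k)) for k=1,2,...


floor(2461/5) = 492
floor(2461/25) = 98
floor(2461/125) = 19
floor(2461/625) = 3
Total = 612

612 trailing zeros


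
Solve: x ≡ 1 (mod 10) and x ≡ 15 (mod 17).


M = 10*17 = 170
M1 = M/10 = 17, M2 = M/17 = 10
M1^(-1) mod 10 = 3, M2^(-1) mod 17 = 12
x = 1*17*3 + 15*10*12 = 1851
1851 mod 170 = 151
Check: 151 mod 10 = 1 ✓, 151 mod 17 = 15 ✓

x ≡ 151 (mod 170)


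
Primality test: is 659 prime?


Check divisors up to sqrt(659) = 25.6710
No divisors found.
659 is prime.

Yes, 659 is prime


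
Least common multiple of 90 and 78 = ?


GCD(90, 78) = 6
LCM = 90*78/6 = 7020/6 = 1170

LCM = 1170


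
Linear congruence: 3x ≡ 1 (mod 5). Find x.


GCD(3, 5) = 1, unique solution
a^(-1) mod 5 = 2
x = 2 * 1 mod 5 = 2

x ≡ 2 (mod 5)


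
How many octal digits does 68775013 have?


68775013 in base 8 = 406266145
Number of digits = 9

9 digits (base 8)


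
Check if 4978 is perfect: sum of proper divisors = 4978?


Proper divisors of 4978: 1, 2, 19, 38, 131, 262, 2489
Sum = 1 + 2 + 19 + 38 + 131 + 262 + 2489 = 2942

No, 4978 is not perfect (2942 ≠ 4978)


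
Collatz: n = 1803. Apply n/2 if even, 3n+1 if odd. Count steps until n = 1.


1803 → 5410 → 2705 → 8116 → 4058 → 2029 → 6088 → 3044 → 1522 → 761 → 2284 → 1142 → 571 → 1714 → 857 → 2572 → 1286 → 643 → 1930 → 965 → 2896 → 1448 → 724 → 362 → 181 → 544 → 272 → 136 → 68 → 34 → 17 → 52 → 26 → 13 → 40 → 20 → 10 → 5 → 16 → 8 → 4 → 2 → 1
Total steps = 42

42 steps


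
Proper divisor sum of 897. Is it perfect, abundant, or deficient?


Proper divisors: 1, 3, 13, 23, 39, 69, 299
Sum = 1 + 3 + 13 + 23 + 39 + 69 + 299 = 447
447 < 897 → deficient

s(897) = 447 (deficient)


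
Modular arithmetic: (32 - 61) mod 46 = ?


32 - 61 = -29
-29 mod 46 = 17


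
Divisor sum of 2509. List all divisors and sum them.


Divisors of 2509: 1, 13, 193, 2509
Sum = 1 + 13 + 193 + 2509 = 2716

σ(2509) = 2716


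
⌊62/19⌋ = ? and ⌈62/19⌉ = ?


62/19 = 3.2632
floor = 3
ceil = 4

floor = 3, ceil = 4


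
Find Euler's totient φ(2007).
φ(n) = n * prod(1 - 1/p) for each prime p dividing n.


2007 = 3^2 × 223
Prime factors: 3, 223
φ(2007) = 2007 × (1-1/3) × (1-1/223)
= 2007 × 2/3 × 222/223 = 1332

φ(2007) = 1332


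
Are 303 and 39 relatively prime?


Euclidean algorithm:
303 = 7 * 39 + 30
39 = 1 * 30 + 9
30 = 3 * 9 + 3
9 = 3 * 3 + 0
GCD(303, 39) = 3

No, not coprime (GCD = 3)


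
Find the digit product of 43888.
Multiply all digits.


4 × 3 × 8 × 8 × 8 = 6144


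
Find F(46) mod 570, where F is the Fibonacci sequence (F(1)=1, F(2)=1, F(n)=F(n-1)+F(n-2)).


F(k) mod 570 for k=1..46:
1, 1, 2, 3, 5, 8, 13, 21, 34, 55, 89, 144, 233, 377, 40, 417, 457, 304, 191, 495, 116, 41, 157, 198, 355, 553, 338, 321, 89, 410, 499, 339, 268, 37, 305, 342, 77, 419, 496, 345, 271, 46, 317, 363, 110, 473
F(46) mod 570 = 473


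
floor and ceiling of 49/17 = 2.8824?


49/17 = 2.8824
floor = 2
ceil = 3

floor = 2, ceil = 3


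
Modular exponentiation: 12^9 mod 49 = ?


12^1 mod 49 = 12
12^2 mod 49 = 46
12^3 mod 49 = 13
12^4 mod 49 = 9
12^5 mod 49 = 10
12^6 mod 49 = 22
12^7 mod 49 = 19
12^8 mod 49 = 32
12^9 mod 49 = 41


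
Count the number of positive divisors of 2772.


2772 = 2^2 × 3^2 × 7^1 × 11^1
d(2772) = (2+1) × (2+1) × (1+1) × (1+1) = 36

36 divisors


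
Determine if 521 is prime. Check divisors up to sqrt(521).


Check divisors up to sqrt(521) = 22.8254
No divisors found.
521 is prime.

Yes, 521 is prime


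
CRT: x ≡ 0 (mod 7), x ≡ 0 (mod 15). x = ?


M = 7*15 = 105
M1 = M/7 = 15, M2 = M/15 = 7
M1^(-1) mod 7 = 1, M2^(-1) mod 15 = 13
x = 0*15*1 + 0*7*13 = 0
0 mod 105 = 0
Check: 0 mod 7 = 0 ✓, 0 mod 15 = 0 ✓

x ≡ 0 (mod 105)


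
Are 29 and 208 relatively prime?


Euclidean algorithm:
208 = 7 * 29 + 5
29 = 5 * 5 + 4
5 = 1 * 4 + 1
4 = 4 * 1 + 0
GCD(29, 208) = 1

Yes, coprime (GCD = 1)


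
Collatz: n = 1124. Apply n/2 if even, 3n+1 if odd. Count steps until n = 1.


1124 → 562 → 281 → 844 → 422 → 211 → 634 → 317 → 952 → 476 → 238 → 119 → 358 → 179 → 538 → 269 → 808 → 404 → 202 → 101 → 304 → 152 → 76 → 38 → 19 → 58 → 29 → 88 → 44 → 22 → 11 → 34 → 17 → 52 → 26 → 13 → 40 → 20 → 10 → 5 → 16 → 8 → 4 → 2 → 1
Total steps = 44

44 steps


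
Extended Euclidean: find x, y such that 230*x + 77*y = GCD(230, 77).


Tabular extended Euclidean (each row: r = 230*s + 77*t):
r=230, s=1, t=0
r=77, s=0, t=1
q=2: r=76, s=1, t=-2   [230*(1) + 77*(-2) = 76]
q=1: r=1, s=-1, t=3   [230*(-1) + 77*(3) = 1]
q=76: r=0, s=77, t=-230   [230*(77) + 77*(-230) = 0]
GCD = 1; from the row with r=1: x=-1, y=3
Check: 230*(-1) + 77*(3) = -230 + 231 = 1

GCD = 1, x = -1, y = 3


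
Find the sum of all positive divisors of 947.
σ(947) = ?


Divisors of 947: 1, 947
Sum = 1 + 947 = 948

σ(947) = 948


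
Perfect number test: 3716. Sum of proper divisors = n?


Proper divisors of 3716: 1, 2, 4, 929, 1858
Sum = 1 + 2 + 4 + 929 + 1858 = 2794

No, 3716 is not perfect (2794 ≠ 3716)


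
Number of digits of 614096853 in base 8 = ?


614096853 in base 8 = 4446457725
Number of digits = 10

10 digits (base 8)


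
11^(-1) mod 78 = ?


Use the extended Euclidean algorithm on (78, 11); each row r = 78*s + 11*t:
r=78, s=1, t=0
r=11, s=0, t=1
q=7: r=1, s=1, t=-7   [78*(1) + 11*(-7) = 1]
q=11: r=0, s=-11, t=78   [78*(-11) + 11*(78) = 0]
GCD = 1 with t = -7, so 11*(-7) ≡ 1 (mod 78)
Inverse = -7 mod 78 = 71
Check: 11 * 71 = 781 ≡ 1 (mod 78)

11^(-1) ≡ 71 (mod 78)


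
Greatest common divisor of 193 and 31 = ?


193 = 6 * 31 + 7
31 = 4 * 7 + 3
7 = 2 * 3 + 1
3 = 3 * 1 + 0
GCD = 1


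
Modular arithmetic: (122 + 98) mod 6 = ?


122 + 98 = 220
220 mod 6 = 4


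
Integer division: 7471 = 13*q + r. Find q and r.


7471 = 13 * 574 + 9
Check: 7462 + 9 = 7471

q = 574, r = 9


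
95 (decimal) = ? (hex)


95 (base 10) = 95 (decimal)
95 (decimal) = 5F (base 16)


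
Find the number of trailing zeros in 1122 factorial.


floor(1122/5) = 224
floor(1122/25) = 44
floor(1122/125) = 8
floor(1122/625) = 1
Total = 277

277 trailing zeros


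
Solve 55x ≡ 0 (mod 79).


GCD(55, 79) = 1, unique solution
a^(-1) mod 79 = 23
x = 23 * 0 mod 79 = 0

x ≡ 0 (mod 79)


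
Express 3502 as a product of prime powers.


3502 / 2 = 1751
1751 / 17 = 103
103 / 103 = 1
3502 = 2 × 17 × 103


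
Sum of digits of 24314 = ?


2 + 4 + 3 + 1 + 4 = 14


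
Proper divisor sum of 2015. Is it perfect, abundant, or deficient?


Proper divisors: 1, 5, 13, 31, 65, 155, 403
Sum = 1 + 5 + 13 + 31 + 65 + 155 + 403 = 673
673 < 2015 → deficient

s(2015) = 673 (deficient)


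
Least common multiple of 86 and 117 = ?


GCD(86, 117) = 1
LCM = 86*117/1 = 10062/1 = 10062

LCM = 10062


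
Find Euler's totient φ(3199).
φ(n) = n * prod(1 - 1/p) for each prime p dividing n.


3199 = 7 × 457
Prime factors: 7, 457
φ(3199) = 3199 × (1-1/7) × (1-1/457)
= 3199 × 6/7 × 456/457 = 2736

φ(3199) = 2736


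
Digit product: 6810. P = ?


6 × 8 × 1 × 0 = 0


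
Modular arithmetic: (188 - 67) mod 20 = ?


188 - 67 = 121
121 mod 20 = 1


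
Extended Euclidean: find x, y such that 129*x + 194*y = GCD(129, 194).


Tabular extended Euclidean (each row: r = 129*s + 194*t):
r=129, s=1, t=0
r=194, s=0, t=1
q=0: r=129, s=1, t=0   [129*(1) + 194*(0) = 129]
q=1: r=65, s=-1, t=1   [129*(-1) + 194*(1) = 65]
q=1: r=64, s=2, t=-1   [129*(2) + 194*(-1) = 64]
q=1: r=1, s=-3, t=2   [129*(-3) + 194*(2) = 1]
q=64: r=0, s=194, t=-129   [129*(194) + 194*(-129) = 0]
GCD = 1; from the row with r=1: x=-3, y=2
Check: 129*(-3) + 194*(2) = -387 + 388 = 1

GCD = 1, x = -3, y = 2


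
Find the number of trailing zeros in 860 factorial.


floor(860/5) = 172
floor(860/25) = 34
floor(860/125) = 6
floor(860/625) = 1
Total = 213

213 trailing zeros
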